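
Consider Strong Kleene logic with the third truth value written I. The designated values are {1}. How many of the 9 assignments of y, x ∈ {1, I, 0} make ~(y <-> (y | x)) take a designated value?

Designated under: (y=0, x=1).

1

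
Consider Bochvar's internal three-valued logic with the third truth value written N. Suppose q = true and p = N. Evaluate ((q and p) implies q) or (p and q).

q and p = true and N = N
(q and p) implies q = N implies true = N  [any arg is the third value ⇒ result is the third value]
p and q = N and true = N
((q and p) implies q) or (p and q) = N or N = N

N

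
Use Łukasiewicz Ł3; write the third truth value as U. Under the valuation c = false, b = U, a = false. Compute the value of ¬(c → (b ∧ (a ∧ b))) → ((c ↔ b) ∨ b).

true

a ∧ b = false ∧ U = false
b ∧ (a ∧ b) = U ∧ false = false
c → (b ∧ (a ∧ b)) = false → false = true
¬(c → (b ∧ (a ∧ b))) = ¬true = false
c ↔ b = false ↔ U = U  [1 − |0−½|]
(c ↔ b) ∨ b = U ∨ U = U
¬(c → (b ∧ (a ∧ b))) → ((c ↔ b) ∨ b) = false → U = true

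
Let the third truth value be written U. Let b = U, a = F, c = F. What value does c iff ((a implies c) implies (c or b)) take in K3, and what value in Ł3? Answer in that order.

In K3: a implies c = F implies F = T
c or b = F or U = U
(a implies c) implies (c or b) = T implies U = U  [not T or U]
c iff ((a implies c) implies (c or b)) = F iff U = U
In Ł3: a implies c = F implies F = T
c or b = F or U = U
(a implies c) implies (c or b) = T implies U = U  [min(1, 1−1+½)]
c iff ((a implies c) implies (c or b)) = F iff U = U

U; U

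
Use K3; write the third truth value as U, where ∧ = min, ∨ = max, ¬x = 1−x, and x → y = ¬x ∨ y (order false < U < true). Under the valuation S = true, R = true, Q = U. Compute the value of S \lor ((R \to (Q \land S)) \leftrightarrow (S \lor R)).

true

Q \land S = U \land true = U
R \to (Q \land S) = true \to U = U  [\lnot true \lor U]
S \lor R = true \lor true = true
(R \to (Q \land S)) \leftrightarrow (S \lor R) = U \leftrightarrow true = U
S \lor ((R \to (Q \land S)) \leftrightarrow (S \lor R)) = true \lor U = true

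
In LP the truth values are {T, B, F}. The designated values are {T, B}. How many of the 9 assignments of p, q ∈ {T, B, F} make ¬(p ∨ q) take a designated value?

Designated under: (p=B, q=B); (p=B, q=F); (p=F, q=B); (p=F, q=F).

4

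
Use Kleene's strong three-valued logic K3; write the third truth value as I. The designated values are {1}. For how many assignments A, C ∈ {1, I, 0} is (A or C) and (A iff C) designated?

1

Designated under: (A=1, C=1).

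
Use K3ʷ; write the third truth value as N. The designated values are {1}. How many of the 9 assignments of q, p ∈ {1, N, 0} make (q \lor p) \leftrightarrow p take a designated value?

3

Designated under: (q=1, p=1); (q=0, p=1); (q=0, p=0).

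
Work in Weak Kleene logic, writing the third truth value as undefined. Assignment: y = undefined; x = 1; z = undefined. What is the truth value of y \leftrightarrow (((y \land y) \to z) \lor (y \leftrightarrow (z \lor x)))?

undefined

y \land y = undefined \land undefined = undefined
(y \land y) \to z = undefined \to undefined = undefined  [any arg is the third value ⇒ result is the third value]
z \lor x = undefined \lor 1 = undefined
y \leftrightarrow (z \lor x) = undefined \leftrightarrow undefined = undefined
((y \land y) \to z) \lor (y \leftrightarrow (z \lor x)) = undefined \lor undefined = undefined
y \leftrightarrow (((y \land y) \to z) \lor (y \leftrightarrow (z \lor x))) = undefined \leftrightarrow undefined = undefined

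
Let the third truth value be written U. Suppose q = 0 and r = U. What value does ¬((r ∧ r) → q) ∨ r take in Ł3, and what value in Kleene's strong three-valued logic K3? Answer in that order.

U; U

In Ł3: r ∧ r = U ∧ U = U
(r ∧ r) → q = U → 0 = U  [min(1, 1−½+0)]
¬((r ∧ r) → q) = ¬U = U
¬((r ∧ r) → q) ∨ r = U ∨ U = U
In Kleene's strong three-valued logic K3: r ∧ r = U ∧ U = U
(r ∧ r) → q = U → 0 = U  [¬U ∨ 0]
¬((r ∧ r) → q) = ¬U = U
¬((r ∧ r) → q) ∨ r = U ∨ U = U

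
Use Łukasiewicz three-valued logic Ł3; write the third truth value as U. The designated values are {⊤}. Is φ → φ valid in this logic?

Every assignment of φ over {⊤, U, ⊥} gives a value in {⊤}.
In particular, with φ=U: φ → φ = ⊤.

Yes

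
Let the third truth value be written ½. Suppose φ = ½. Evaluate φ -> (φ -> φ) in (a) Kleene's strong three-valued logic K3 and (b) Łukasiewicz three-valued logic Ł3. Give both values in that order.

½; True

In Kleene's strong three-valued logic K3: φ -> φ = ½ -> ½ = ½
φ -> (φ -> φ) = ½ -> ½ = ½
In Łukasiewicz three-valued logic Ł3: φ -> φ = ½ -> ½ = True  [min(1, 1−½+½)]
φ -> (φ -> φ) = ½ -> True = True
They differ because Kleene's strong three-valued logic K3 and Łukasiewicz three-valued logic Ł3 treat ½ differently under implication.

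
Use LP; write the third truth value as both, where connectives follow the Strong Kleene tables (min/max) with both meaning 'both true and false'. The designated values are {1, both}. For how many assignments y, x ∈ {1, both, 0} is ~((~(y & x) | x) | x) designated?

2

Designated under: (y=1, x=both); (y=both, x=both).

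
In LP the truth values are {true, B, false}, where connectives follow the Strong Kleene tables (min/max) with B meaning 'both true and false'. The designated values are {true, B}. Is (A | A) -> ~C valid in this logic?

Countermodel: A=true, C=true gives false, which is not designated.

No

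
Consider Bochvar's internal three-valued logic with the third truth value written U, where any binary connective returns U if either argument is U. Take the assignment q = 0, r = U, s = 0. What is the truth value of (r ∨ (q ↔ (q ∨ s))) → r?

q ∨ s = 0 ∨ 0 = 0
q ↔ (q ∨ s) = 0 ↔ 0 = 1
r ∨ (q ↔ (q ∨ s)) = U ∨ 1 = U
(r ∨ (q ↔ (q ∨ s))) → r = U → U = U  [any arg is the third value ⇒ result is the third value]

U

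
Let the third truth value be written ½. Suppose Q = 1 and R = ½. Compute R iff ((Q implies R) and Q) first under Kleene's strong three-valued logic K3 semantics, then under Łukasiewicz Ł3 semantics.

½; 1

In Kleene's strong three-valued logic K3: Q implies R = 1 implies ½ = ½  [not 1 or ½]
(Q implies R) and Q = ½ and 1 = ½
R iff ((Q implies R) and Q) = ½ iff ½ = ½
In Łukasiewicz Ł3: Q implies R = 1 implies ½ = ½
(Q implies R) and Q = ½ and 1 = ½
R iff ((Q implies R) and Q) = ½ iff ½ = 1
They differ because Kleene's strong three-valued logic K3 and Łukasiewicz Ł3 treat ½ differently under implication.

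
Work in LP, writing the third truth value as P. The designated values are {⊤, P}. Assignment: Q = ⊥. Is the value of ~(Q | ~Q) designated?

~Q = ~⊥ = ⊤
Q | ~Q = ⊥ | ⊤ = ⊤
~(Q | ~Q) = ~⊤ = ⊥
⊥ ∉ {⊤, P}.

No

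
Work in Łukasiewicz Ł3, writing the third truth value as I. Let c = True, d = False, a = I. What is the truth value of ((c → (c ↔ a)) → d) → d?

c ↔ a = True ↔ I = I  [1 − |1−½|]
c → (c ↔ a) = True → I = I
(c → (c ↔ a)) → d = I → False = I
((c → (c ↔ a)) → d) → d = I → False = I

I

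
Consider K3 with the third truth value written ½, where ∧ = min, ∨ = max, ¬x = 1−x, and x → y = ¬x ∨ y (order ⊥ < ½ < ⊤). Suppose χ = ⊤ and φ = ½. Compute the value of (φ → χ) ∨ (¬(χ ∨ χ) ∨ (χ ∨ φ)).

φ → χ = ½ → ⊤ = ⊤  [¬½ ∨ ⊤]
χ ∨ χ = ⊤ ∨ ⊤ = ⊤
¬(χ ∨ χ) = ¬⊤ = ⊥
χ ∨ φ = ⊤ ∨ ½ = ⊤
¬(χ ∨ χ) ∨ (χ ∨ φ) = ⊥ ∨ ⊤ = ⊤
(φ → χ) ∨ (¬(χ ∨ χ) ∨ (χ ∨ φ)) = ⊤ ∨ ⊤ = ⊤

⊤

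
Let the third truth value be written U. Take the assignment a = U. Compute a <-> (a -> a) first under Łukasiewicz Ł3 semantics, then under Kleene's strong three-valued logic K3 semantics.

U; U

In Łukasiewicz Ł3: a -> a = U -> U = T
a <-> (a -> a) = U <-> T = U
In Kleene's strong three-valued logic K3: a -> a = U -> U = U  [~U | U]
a <-> (a -> a) = U <-> U = U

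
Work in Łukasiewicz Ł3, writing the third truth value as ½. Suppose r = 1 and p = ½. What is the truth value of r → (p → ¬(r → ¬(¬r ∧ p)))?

½

¬r = ¬1 = 0
¬r ∧ p = 0 ∧ ½ = 0
¬(¬r ∧ p) = ¬0 = 1
r → ¬(¬r ∧ p) = 1 → 1 = 1
¬(r → ¬(¬r ∧ p)) = ¬1 = 0
p → ¬(r → ¬(¬r ∧ p)) = ½ → 0 = ½  [min(1, 1−½+0)]
r → (p → ¬(r → ¬(¬r ∧ p))) = 1 → ½ = ½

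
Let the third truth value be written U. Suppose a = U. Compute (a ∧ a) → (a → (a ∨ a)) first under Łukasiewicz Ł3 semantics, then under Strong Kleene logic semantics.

T; U

In Łukasiewicz Ł3: a ∧ a = U ∧ U = U
a ∨ a = U ∨ U = U
a → (a ∨ a) = U → U = T  [min(1, 1−½+½)]
(a ∧ a) → (a → (a ∨ a)) = U → T = T
In Strong Kleene logic: a ∧ a = U ∧ U = U
a ∨ a = U ∨ U = U
a → (a ∨ a) = U → U = U  [¬U ∨ U]
(a ∧ a) → (a → (a ∨ a)) = U → U = U
They differ because Łukasiewicz Ł3 and Strong Kleene logic treat U differently under implication.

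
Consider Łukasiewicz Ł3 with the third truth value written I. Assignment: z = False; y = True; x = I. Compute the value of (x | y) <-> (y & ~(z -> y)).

x | y = I | True = True
z -> y = False -> True = True
~(z -> y) = ~True = False
y & ~(z -> y) = True & False = False
(x | y) <-> (y & ~(z -> y)) = True <-> False = False

False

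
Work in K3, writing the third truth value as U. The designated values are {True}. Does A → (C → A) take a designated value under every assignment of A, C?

Countermodel: A=U, C=True gives U, which is not designated.

No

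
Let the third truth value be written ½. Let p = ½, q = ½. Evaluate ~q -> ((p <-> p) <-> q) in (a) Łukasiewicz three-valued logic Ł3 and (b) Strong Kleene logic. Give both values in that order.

In Łukasiewicz three-valued logic Ł3: ~q = ~½ = ½
p <-> p = ½ <-> ½ = 1  [1 − |½−½|]
(p <-> p) <-> q = 1 <-> ½ = ½
~q -> ((p <-> p) <-> q) = ½ -> ½ = 1
In Strong Kleene logic: ~q = ~½ = ½
p <-> p = ½ <-> ½ = ½
(p <-> p) <-> q = ½ <-> ½ = ½
~q -> ((p <-> p) <-> q) = ½ -> ½ = ½  [~½ | ½]
They differ because Łukasiewicz three-valued logic Ł3 and Strong Kleene logic treat ½ differently under implication.

1; ½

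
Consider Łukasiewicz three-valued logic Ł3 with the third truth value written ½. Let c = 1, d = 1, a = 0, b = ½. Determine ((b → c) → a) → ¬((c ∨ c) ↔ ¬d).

b → c = ½ → 1 = 1  [min(1, 1−½+1)]
(b → c) → a = 1 → 0 = 0
c ∨ c = 1 ∨ 1 = 1
¬d = ¬1 = 0
(c ∨ c) ↔ ¬d = 1 ↔ 0 = 0
¬((c ∨ c) ↔ ¬d) = ¬0 = 1
((b → c) → a) → ¬((c ∨ c) ↔ ¬d) = 0 → 1 = 1

1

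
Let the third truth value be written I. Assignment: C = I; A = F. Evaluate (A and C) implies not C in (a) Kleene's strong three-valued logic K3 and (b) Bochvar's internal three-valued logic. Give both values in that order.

T; I

In Kleene's strong three-valued logic K3: A and C = F and I = F
not C = not I = I
(A and C) implies not C = F implies I = T  [not F or I]
In Bochvar's internal three-valued logic: A and C = F and I = I
not C = not I = I
(A and C) implies not C = I implies I = I
They differ because Kleene's strong three-valued logic K3 and Bochvar's internal three-valued logic treat I differently under the binary connectives.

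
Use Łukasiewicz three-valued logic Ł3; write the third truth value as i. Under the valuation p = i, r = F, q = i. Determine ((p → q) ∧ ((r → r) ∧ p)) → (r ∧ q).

p → q = i → i = T  [min(1, 1−½+½)]
r → r = F → F = T
(r → r) ∧ p = T ∧ i = i
(p → q) ∧ ((r → r) ∧ p) = T ∧ i = i
r ∧ q = F ∧ i = F
((p → q) ∧ ((r → r) ∧ p)) → (r ∧ q) = i → F = i

i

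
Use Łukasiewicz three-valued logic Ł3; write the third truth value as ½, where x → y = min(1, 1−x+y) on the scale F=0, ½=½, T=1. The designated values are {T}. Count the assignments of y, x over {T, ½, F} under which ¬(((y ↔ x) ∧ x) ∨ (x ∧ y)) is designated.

4

Designated under: (y=T, x=F); (y=½, x=F); (y=F, x=T); (y=F, x=F).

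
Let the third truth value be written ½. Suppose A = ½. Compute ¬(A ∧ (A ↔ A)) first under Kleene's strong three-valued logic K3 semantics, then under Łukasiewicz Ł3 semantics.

In Kleene's strong three-valued logic K3: A ↔ A = ½ ↔ ½ = ½
A ∧ (A ↔ A) = ½ ∧ ½ = ½
¬(A ∧ (A ↔ A)) = ¬½ = ½
In Łukasiewicz Ł3: A ↔ A = ½ ↔ ½ = 1
A ∧ (A ↔ A) = ½ ∧ 1 = ½
¬(A ∧ (A ↔ A)) = ¬½ = ½

½; ½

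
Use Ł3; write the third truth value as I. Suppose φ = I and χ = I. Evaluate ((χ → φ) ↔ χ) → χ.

χ → φ = I → I = True
(χ → φ) ↔ χ = True ↔ I = I
((χ → φ) ↔ χ) → χ = I → I = True

True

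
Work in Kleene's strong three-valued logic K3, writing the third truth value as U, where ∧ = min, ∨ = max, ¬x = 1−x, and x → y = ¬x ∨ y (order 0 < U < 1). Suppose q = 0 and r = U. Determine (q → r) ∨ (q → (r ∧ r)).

1

q → r = 0 → U = 1  [¬0 ∨ U]
r ∧ r = U ∧ U = U
q → (r ∧ r) = 0 → U = 1
(q → r) ∨ (q → (r ∧ r)) = 1 ∨ 1 = 1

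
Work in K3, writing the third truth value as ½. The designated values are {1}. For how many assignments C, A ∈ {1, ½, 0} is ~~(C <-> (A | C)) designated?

4

Designated under: (C=1, A=1); (C=1, A=½); (C=1, A=0); (C=0, A=0).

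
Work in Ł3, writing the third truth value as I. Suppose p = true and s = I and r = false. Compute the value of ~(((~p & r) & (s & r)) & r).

true

~p = ~true = false
~p & r = false & false = false
s & r = I & false = false
(~p & r) & (s & r) = false & false = false
((~p & r) & (s & r)) & r = false & false = false
~(((~p & r) & (s & r)) & r) = ~false = true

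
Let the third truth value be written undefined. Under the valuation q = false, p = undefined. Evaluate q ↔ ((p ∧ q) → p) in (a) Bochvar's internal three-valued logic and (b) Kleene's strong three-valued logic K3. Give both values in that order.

undefined; false

In Bochvar's internal three-valued logic: p ∧ q = undefined ∧ false = undefined
(p ∧ q) → p = undefined → undefined = undefined  [any arg is the third value ⇒ result is the third value]
q ↔ ((p ∧ q) → p) = false ↔ undefined = undefined
In Kleene's strong three-valued logic K3: p ∧ q = undefined ∧ false = false
(p ∧ q) → p = false → undefined = true
q ↔ ((p ∧ q) → p) = false ↔ true = false
They differ because Bochvar's internal three-valued logic and Kleene's strong three-valued logic K3 treat undefined differently under the binary connectives.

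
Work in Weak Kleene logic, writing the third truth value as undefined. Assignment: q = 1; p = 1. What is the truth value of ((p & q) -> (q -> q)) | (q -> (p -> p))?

p & q = 1 & 1 = 1
q -> q = 1 -> 1 = 1
(p & q) -> (q -> q) = 1 -> 1 = 1
p -> p = 1 -> 1 = 1
q -> (p -> p) = 1 -> 1 = 1
((p & q) -> (q -> q)) | (q -> (p -> p)) = 1 | 1 = 1

1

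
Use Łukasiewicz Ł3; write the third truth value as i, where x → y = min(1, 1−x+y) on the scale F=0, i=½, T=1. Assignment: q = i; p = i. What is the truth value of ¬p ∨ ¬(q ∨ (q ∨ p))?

i

¬p = ¬i = i
q ∨ p = i ∨ i = i
q ∨ (q ∨ p) = i ∨ i = i
¬(q ∨ (q ∨ p)) = ¬i = i
¬p ∨ ¬(q ∨ (q ∨ p)) = i ∨ i = i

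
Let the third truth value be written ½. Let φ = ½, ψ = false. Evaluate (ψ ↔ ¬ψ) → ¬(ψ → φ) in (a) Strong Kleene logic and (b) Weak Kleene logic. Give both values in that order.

true; ½

In Strong Kleene logic: ¬ψ = ¬false = true
ψ ↔ ¬ψ = false ↔ true = false
ψ → φ = false → ½ = true  [¬false ∨ ½]
¬(ψ → φ) = ¬true = false
(ψ ↔ ¬ψ) → ¬(ψ → φ) = false → false = true
In Weak Kleene logic: ¬ψ = ¬false = true
ψ ↔ ¬ψ = false ↔ true = false
ψ → φ = false → ½ = ½
¬(ψ → φ) = ¬½ = ½
(ψ ↔ ¬ψ) → ¬(ψ → φ) = false → ½ = ½
They differ because Strong Kleene logic and Weak Kleene logic treat ½ differently under the binary connectives.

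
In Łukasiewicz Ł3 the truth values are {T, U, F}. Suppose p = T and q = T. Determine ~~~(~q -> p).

~q = ~T = F
~q -> p = F -> T = T
~(~q -> p) = ~T = F
~~(~q -> p) = ~F = T
~~~(~q -> p) = ~T = F

F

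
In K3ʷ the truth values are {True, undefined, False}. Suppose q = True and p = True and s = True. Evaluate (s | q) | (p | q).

s | q = True | True = True
p | q = True | True = True
(s | q) | (p | q) = True | True = True

True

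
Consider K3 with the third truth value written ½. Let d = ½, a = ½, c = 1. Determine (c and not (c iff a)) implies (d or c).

1

c iff a = 1 iff ½ = ½
not (c iff a) = not ½ = ½
c and not (c iff a) = 1 and ½ = ½
d or c = ½ or 1 = 1
(c and not (c iff a)) implies (d or c) = ½ implies 1 = 1  [not ½ or 1]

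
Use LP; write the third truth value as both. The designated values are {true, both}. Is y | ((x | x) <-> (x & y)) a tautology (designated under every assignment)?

Countermodel: y=false, x=true gives false, which is not designated.

No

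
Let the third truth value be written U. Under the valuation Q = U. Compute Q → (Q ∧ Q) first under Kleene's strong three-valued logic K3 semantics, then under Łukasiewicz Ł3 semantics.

U; ⊤

In Kleene's strong three-valued logic K3: Q ∧ Q = U ∧ U = U
Q → (Q ∧ Q) = U → U = U  [¬U ∨ U]
In Łukasiewicz Ł3: Q ∧ Q = U ∧ U = U
Q → (Q ∧ Q) = U → U = ⊤  [min(1, 1−½+½)]
They differ because Kleene's strong three-valued logic K3 and Łukasiewicz Ł3 treat U differently under implication.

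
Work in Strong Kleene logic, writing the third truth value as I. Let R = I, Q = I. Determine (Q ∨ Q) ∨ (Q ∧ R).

Q ∨ Q = I ∨ I = I
Q ∧ R = I ∧ I = I
(Q ∨ Q) ∨ (Q ∧ R) = I ∨ I = I

I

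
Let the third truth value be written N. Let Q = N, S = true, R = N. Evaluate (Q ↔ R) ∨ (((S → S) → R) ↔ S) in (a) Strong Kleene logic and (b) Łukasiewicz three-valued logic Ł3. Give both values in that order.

N; true

In Strong Kleene logic: Q ↔ R = N ↔ N = N
S → S = true → true = true
(S → S) → R = true → N = N  [¬true ∨ N]
((S → S) → R) ↔ S = N ↔ true = N
(Q ↔ R) ∨ (((S → S) → R) ↔ S) = N ∨ N = N
In Łukasiewicz three-valued logic Ł3: Q ↔ R = N ↔ N = true  [1 − |½−½|]
S → S = true → true = true
(S → S) → R = true → N = N
((S → S) → R) ↔ S = N ↔ true = N
(Q ↔ R) ∨ (((S → S) → R) ↔ S) = true ∨ N = true
They differ because Strong Kleene logic and Łukasiewicz three-valued logic Ł3 treat N differently under implication.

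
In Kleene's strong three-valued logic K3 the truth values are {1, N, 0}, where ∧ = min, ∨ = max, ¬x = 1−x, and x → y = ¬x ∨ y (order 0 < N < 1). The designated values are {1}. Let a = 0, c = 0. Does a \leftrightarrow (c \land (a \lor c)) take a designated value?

Yes

a \lor c = 0 \lor 0 = 0
c \land (a \lor c) = 0 \land 0 = 0
a \leftrightarrow (c \land (a \lor c)) = 0 \leftrightarrow 0 = 1
1 ∈ {1}.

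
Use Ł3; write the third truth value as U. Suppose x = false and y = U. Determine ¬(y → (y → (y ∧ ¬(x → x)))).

x → x = false → false = true
¬(x → x) = ¬true = false
y ∧ ¬(x → x) = U ∧ false = false
y → (y ∧ ¬(x → x)) = U → false = U  [min(1, 1−½+0)]
y → (y → (y ∧ ¬(x → x))) = U → U = true
¬(y → (y → (y ∧ ¬(x → x)))) = ¬true = false

false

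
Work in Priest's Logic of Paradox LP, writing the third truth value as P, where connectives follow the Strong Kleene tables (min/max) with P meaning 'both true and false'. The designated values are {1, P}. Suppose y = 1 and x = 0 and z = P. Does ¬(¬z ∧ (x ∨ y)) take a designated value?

¬z = ¬P = P
x ∨ y = 0 ∨ 1 = 1
¬z ∧ (x ∨ y) = P ∧ 1 = P
¬(¬z ∧ (x ∨ y)) = ¬P = P
P ∈ {1, P}.

Yes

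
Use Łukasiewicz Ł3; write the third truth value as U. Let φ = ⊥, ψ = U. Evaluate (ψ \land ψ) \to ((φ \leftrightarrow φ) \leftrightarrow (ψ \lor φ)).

⊤

ψ \land ψ = U \land U = U
φ \leftrightarrow φ = ⊥ \leftrightarrow ⊥ = ⊤
ψ \lor φ = U \lor ⊥ = U
(φ \leftrightarrow φ) \leftrightarrow (ψ \lor φ) = ⊤ \leftrightarrow U = U  [1 − |1−½|]
(ψ \land ψ) \to ((φ \leftrightarrow φ) \leftrightarrow (ψ \lor φ)) = U \to U = ⊤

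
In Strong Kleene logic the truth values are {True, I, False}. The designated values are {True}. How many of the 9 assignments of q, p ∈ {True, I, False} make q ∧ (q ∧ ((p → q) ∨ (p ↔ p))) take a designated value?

3

Designated under: (q=True, p=True); (q=True, p=I); (q=True, p=False).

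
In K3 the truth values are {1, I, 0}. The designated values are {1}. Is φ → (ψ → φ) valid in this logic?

No

Countermodel: φ=I, ψ=1 gives I, which is not designated.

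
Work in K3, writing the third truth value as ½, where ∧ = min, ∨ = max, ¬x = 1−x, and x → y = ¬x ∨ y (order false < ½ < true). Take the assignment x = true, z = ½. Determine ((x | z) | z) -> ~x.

x | z = true | ½ = true
(x | z) | z = true | ½ = true
~x = ~true = false
((x | z) | z) -> ~x = true -> false = false

false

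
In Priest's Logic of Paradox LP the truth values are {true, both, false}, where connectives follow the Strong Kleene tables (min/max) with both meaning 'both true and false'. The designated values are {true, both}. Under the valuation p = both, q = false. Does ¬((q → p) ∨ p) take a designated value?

q → p = false → both = true
(q → p) ∨ p = true ∨ both = true
¬((q → p) ∨ p) = ¬true = false
false ∉ {true, both}.

No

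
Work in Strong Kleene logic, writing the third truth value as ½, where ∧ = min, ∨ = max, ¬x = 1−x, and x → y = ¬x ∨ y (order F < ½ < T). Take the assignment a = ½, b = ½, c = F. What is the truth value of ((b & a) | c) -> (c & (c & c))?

½

b & a = ½ & ½ = ½
(b & a) | c = ½ | F = ½
c & c = F & F = F
c & (c & c) = F & F = F
((b & a) | c) -> (c & (c & c)) = ½ -> F = ½  [~½ | F]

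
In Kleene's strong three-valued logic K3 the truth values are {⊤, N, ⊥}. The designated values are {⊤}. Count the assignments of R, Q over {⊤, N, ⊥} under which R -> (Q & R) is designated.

4

Designated under: (R=⊤, Q=⊤); (R=⊥, Q=⊤); (R=⊥, Q=N); (R=⊥, Q=⊥).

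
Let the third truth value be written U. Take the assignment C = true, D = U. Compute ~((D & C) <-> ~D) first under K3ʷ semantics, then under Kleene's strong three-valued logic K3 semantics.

U; U

In K3ʷ: D & C = U & true = U
~D = ~U = U
(D & C) <-> ~D = U <-> U = U
~((D & C) <-> ~D) = ~U = U
In Kleene's strong three-valued logic K3: D & C = U & true = U
~D = ~U = U
(D & C) <-> ~D = U <-> U = U
~((D & C) <-> ~D) = ~U = U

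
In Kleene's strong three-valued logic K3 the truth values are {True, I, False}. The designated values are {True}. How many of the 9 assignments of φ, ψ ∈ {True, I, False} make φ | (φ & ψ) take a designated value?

Designated under: (φ=True, ψ=True); (φ=True, ψ=I); (φ=True, ψ=False).

3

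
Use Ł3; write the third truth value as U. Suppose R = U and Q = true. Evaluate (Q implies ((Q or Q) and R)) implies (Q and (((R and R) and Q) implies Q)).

Q or Q = true or true = true
(Q or Q) and R = true and U = U
Q implies ((Q or Q) and R) = true implies U = U  [min(1, 1−1+½)]
R and R = U and U = U
(R and R) and Q = U and true = U
((R and R) and Q) implies Q = U implies true = true
Q and (((R and R) and Q) implies Q) = true and true = true
(Q implies ((Q or Q) and R)) implies (Q and (((R and R) and Q) implies Q)) = U implies true = true

true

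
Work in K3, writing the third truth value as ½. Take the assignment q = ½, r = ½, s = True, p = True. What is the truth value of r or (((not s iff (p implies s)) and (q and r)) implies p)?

not s = not True = False
p implies s = True implies True = True
not s iff (p implies s) = False iff True = False
q and r = ½ and ½ = ½
(not s iff (p implies s)) and (q and r) = False and ½ = False
((not s iff (p implies s)) and (q and r)) implies p = False implies True = True
r or (((not s iff (p implies s)) and (q and r)) implies p) = ½ or True = True

True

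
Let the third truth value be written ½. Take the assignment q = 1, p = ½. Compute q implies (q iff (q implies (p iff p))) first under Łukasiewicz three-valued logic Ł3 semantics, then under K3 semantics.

1; ½

In Łukasiewicz three-valued logic Ł3: p iff p = ½ iff ½ = 1
q implies (p iff p) = 1 implies 1 = 1
q iff (q implies (p iff p)) = 1 iff 1 = 1
q implies (q iff (q implies (p iff p))) = 1 implies 1 = 1
In K3: p iff p = ½ iff ½ = ½
q implies (p iff p) = 1 implies ½ = ½  [not 1 or ½]
q iff (q implies (p iff p)) = 1 iff ½ = ½
q implies (q iff (q implies (p iff p))) = 1 implies ½ = ½
They differ because Łukasiewicz three-valued logic Ł3 and K3 treat ½ differently under implication.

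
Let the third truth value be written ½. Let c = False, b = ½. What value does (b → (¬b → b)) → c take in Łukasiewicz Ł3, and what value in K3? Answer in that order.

In Łukasiewicz Ł3: ¬b = ¬½ = ½
¬b → b = ½ → ½ = True  [min(1, 1−½+½)]
b → (¬b → b) = ½ → True = True
(b → (¬b → b)) → c = True → False = False
In K3: ¬b = ¬½ = ½
¬b → b = ½ → ½ = ½  [¬½ ∨ ½]
b → (¬b → b) = ½ → ½ = ½
(b → (¬b → b)) → c = ½ → False = ½
They differ because Łukasiewicz Ł3 and K3 treat ½ differently under implication.

False; ½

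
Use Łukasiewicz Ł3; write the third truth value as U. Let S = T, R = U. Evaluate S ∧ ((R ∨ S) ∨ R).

T

R ∨ S = U ∨ T = T
(R ∨ S) ∨ R = T ∨ U = T
S ∧ ((R ∨ S) ∨ R) = T ∧ T = T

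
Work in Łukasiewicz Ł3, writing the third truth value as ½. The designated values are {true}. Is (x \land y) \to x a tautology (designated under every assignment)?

Yes

Every assignment of x, y over {true, ½, false} gives a value in {true}.
In particular, with x=½, y=½: (x \land y) \to x = true.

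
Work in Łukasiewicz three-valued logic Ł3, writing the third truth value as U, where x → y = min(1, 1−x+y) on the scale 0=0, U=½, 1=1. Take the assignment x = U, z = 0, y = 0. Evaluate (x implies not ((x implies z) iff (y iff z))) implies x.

U

x implies z = U implies 0 = U  [min(1, 1−½+0)]
y iff z = 0 iff 0 = 1
(x implies z) iff (y iff z) = U iff 1 = U
not ((x implies z) iff (y iff z)) = not U = U
x implies not ((x implies z) iff (y iff z)) = U implies U = 1
(x implies not ((x implies z) iff (y iff z))) implies x = 1 implies U = U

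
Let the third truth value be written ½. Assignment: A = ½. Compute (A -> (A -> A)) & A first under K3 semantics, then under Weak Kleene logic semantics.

½; ½

In K3: A -> A = ½ -> ½ = ½  [~½ | ½]
A -> (A -> A) = ½ -> ½ = ½
(A -> (A -> A)) & A = ½ & ½ = ½
In Weak Kleene logic: A -> A = ½ -> ½ = ½  [any arg is the third value ⇒ result is the third value]
A -> (A -> A) = ½ -> ½ = ½
(A -> (A -> A)) & A = ½ & ½ = ½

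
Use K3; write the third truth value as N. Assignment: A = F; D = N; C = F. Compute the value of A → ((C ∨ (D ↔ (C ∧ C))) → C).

T

C ∧ C = F ∧ F = F
D ↔ (C ∧ C) = N ↔ F = N
C ∨ (D ↔ (C ∧ C)) = F ∨ N = N
(C ∨ (D ↔ (C ∧ C))) → C = N → F = N  [¬N ∨ F]
A → ((C ∨ (D ↔ (C ∧ C))) → C) = F → N = T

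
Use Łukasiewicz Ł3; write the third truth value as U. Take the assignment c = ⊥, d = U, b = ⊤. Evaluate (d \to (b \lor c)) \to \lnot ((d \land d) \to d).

⊥

b \lor c = ⊤ \lor ⊥ = ⊤
d \to (b \lor c) = U \to ⊤ = ⊤  [min(1, 1−½+1)]
d \land d = U \land U = U
(d \land d) \to d = U \to U = ⊤
\lnot ((d \land d) \to d) = \lnot ⊤ = ⊥
(d \to (b \lor c)) \to \lnot ((d \land d) \to d) = ⊤ \to ⊥ = ⊥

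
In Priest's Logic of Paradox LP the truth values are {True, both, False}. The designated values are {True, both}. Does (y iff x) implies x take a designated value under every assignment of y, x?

No

Countermodel: y=False, x=False gives False, which is not designated.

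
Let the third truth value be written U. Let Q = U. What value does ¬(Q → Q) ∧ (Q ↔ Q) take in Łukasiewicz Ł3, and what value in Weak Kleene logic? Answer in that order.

In Łukasiewicz Ł3: Q → Q = U → U = ⊤  [min(1, 1−½+½)]
¬(Q → Q) = ¬⊤ = ⊥
Q ↔ Q = U ↔ U = ⊤
¬(Q → Q) ∧ (Q ↔ Q) = ⊥ ∧ ⊤ = ⊥
In Weak Kleene logic: Q → Q = U → U = U
¬(Q → Q) = ¬U = U
Q ↔ Q = U ↔ U = U
¬(Q → Q) ∧ (Q ↔ Q) = U ∧ U = U
They differ because Łukasiewicz Ł3 and Weak Kleene logic treat U differently under the binary connectives.

⊥; U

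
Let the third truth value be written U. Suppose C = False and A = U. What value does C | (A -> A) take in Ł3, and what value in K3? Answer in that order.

In Ł3: A -> A = U -> U = True  [min(1, 1−½+½)]
C | (A -> A) = False | True = True
In K3: A -> A = U -> U = U  [~U | U]
C | (A -> A) = False | U = U
They differ because Ł3 and K3 treat U differently under implication.

True; U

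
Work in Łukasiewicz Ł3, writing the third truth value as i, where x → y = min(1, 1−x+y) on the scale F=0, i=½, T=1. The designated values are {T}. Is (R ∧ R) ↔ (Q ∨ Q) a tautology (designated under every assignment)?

Countermodel: R=T, Q=i gives i, which is not designated.

No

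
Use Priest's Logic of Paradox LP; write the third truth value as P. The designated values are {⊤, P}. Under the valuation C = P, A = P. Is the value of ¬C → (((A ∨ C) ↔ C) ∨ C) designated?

¬C = ¬P = P
A ∨ C = P ∨ P = P
(A ∨ C) ↔ C = P ↔ P = P
((A ∨ C) ↔ C) ∨ C = P ∨ P = P
¬C → (((A ∨ C) ↔ C) ∨ C) = P → P = P  [¬P ∨ P]
P ∈ {⊤, P}.

Yes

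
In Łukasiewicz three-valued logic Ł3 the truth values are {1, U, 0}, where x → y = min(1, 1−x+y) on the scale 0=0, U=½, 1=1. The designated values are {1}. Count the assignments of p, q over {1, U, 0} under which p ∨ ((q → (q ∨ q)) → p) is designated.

Designated under: (p=1, q=1); (p=1, q=U); (p=1, q=0).

3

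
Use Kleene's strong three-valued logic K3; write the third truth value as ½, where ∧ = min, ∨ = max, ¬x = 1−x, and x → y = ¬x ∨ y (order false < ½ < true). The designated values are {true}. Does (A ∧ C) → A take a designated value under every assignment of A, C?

Countermodel: A=½, C=true gives ½, which is not designated.

No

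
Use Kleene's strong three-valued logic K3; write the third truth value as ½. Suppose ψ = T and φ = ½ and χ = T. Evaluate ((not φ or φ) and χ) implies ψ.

T

not φ = not ½ = ½
not φ or φ = ½ or ½ = ½
(not φ or φ) and χ = ½ and T = ½
((not φ or φ) and χ) implies ψ = ½ implies T = T  [not ½ or T]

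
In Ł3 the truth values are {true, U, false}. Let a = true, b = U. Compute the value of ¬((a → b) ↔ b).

a → b = true → U = U
(a → b) ↔ b = U ↔ U = true
¬((a → b) ↔ b) = ¬true = false

false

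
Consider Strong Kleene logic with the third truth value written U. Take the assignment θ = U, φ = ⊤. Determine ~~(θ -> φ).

θ -> φ = U -> ⊤ = ⊤
~(θ -> φ) = ~⊤ = ⊥
~~(θ -> φ) = ~⊥ = ⊤

⊤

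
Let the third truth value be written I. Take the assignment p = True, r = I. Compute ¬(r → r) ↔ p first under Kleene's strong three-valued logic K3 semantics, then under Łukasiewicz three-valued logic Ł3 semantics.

In Kleene's strong three-valued logic K3: r → r = I → I = I  [¬I ∨ I]
¬(r → r) = ¬I = I
¬(r → r) ↔ p = I ↔ True = I
In Łukasiewicz three-valued logic Ł3: r → r = I → I = True  [min(1, 1−½+½)]
¬(r → r) = ¬True = False
¬(r → r) ↔ p = False ↔ True = False
They differ because Kleene's strong three-valued logic K3 and Łukasiewicz three-valued logic Ł3 treat I differently under implication.

I; False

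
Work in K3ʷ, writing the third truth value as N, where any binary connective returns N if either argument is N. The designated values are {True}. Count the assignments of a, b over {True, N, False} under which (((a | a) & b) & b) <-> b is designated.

3

Designated under: (a=True, b=True); (a=True, b=False); (a=False, b=False).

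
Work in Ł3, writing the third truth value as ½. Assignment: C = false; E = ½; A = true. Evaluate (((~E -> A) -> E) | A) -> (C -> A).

~E = ~½ = ½
~E -> A = ½ -> true = true  [min(1, 1−½+1)]
(~E -> A) -> E = true -> ½ = ½
((~E -> A) -> E) | A = ½ | true = true
C -> A = false -> true = true
(((~E -> A) -> E) | A) -> (C -> A) = true -> true = true

true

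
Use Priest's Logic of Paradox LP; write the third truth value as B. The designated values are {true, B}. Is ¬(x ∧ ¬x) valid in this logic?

Every assignment of x over {true, B, false} gives a value in {true, B}.
In particular, with x=B: ¬(x ∧ ¬x) = B.

Yes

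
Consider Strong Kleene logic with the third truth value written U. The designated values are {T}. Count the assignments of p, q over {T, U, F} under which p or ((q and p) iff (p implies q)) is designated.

3

Designated under: (p=T, q=T); (p=T, q=U); (p=T, q=F).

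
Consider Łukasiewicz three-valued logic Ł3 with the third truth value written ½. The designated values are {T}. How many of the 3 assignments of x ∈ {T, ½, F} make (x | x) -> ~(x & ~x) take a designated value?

3

x=T: T ✓
x=½: T ✓
x=F: T ✓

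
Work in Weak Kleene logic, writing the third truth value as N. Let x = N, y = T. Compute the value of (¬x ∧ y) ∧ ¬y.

N

¬x = ¬N = N
¬x ∧ y = N ∧ T = N
¬y = ¬T = F
(¬x ∧ y) ∧ ¬y = N ∧ F = N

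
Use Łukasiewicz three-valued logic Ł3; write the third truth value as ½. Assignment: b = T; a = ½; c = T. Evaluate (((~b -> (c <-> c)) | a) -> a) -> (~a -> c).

~b = ~T = F
c <-> c = T <-> T = T
~b -> (c <-> c) = F -> T = T
(~b -> (c <-> c)) | a = T | ½ = T
((~b -> (c <-> c)) | a) -> a = T -> ½ = ½  [min(1, 1−1+½)]
~a = ~½ = ½
~a -> c = ½ -> T = T
(((~b -> (c <-> c)) | a) -> a) -> (~a -> c) = ½ -> T = T

T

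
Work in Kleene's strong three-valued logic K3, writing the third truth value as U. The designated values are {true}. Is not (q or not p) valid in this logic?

No

Countermodel: q=true, p=true gives false, which is not designated.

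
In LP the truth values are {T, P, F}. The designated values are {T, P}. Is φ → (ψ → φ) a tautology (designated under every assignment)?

Yes

Every assignment of φ, ψ over {T, P, F} gives a value in {T, P}.
In particular, with φ=P, ψ=P: φ → (ψ → φ) = P.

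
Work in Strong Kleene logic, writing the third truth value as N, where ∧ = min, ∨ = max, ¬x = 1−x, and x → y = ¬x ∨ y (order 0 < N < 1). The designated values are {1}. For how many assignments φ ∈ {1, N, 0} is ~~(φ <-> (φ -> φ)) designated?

1

φ=1: 1 ✓
φ=N: N ·
φ=0: 0 ·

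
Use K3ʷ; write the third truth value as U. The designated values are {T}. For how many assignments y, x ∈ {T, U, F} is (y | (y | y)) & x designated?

1

Designated under: (y=T, x=T).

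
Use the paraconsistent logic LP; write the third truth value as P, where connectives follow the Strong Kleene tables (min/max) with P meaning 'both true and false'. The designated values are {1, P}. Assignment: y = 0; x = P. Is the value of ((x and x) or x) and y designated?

No

x and x = P and P = P
(x and x) or x = P or P = P
((x and x) or x) and y = P and 0 = 0
0 ∉ {1, P}.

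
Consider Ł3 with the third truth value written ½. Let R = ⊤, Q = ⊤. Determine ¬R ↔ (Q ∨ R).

¬R = ¬⊤ = ⊥
Q ∨ R = ⊤ ∨ ⊤ = ⊤
¬R ↔ (Q ∨ R) = ⊥ ↔ ⊤ = ⊥

⊥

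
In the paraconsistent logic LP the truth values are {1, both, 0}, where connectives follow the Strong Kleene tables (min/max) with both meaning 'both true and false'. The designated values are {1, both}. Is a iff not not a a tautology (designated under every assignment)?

Every assignment of a over {1, both, 0} gives a value in {1, both}.
In particular, with a=both: a iff not not a = both.

Yes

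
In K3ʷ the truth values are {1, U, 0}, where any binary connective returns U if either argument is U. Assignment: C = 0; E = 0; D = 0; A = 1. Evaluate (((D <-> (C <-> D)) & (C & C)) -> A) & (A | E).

C <-> D = 0 <-> 0 = 1
D <-> (C <-> D) = 0 <-> 1 = 0
C & C = 0 & 0 = 0
(D <-> (C <-> D)) & (C & C) = 0 & 0 = 0
((D <-> (C <-> D)) & (C & C)) -> A = 0 -> 1 = 1
A | E = 1 | 0 = 1
(((D <-> (C <-> D)) & (C & C)) -> A) & (A | E) = 1 & 1 = 1

1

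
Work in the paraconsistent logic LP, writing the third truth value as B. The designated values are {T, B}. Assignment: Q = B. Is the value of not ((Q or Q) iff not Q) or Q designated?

Yes

Q or Q = B or B = B
not Q = not B = B
(Q or Q) iff not Q = B iff B = B
not ((Q or Q) iff not Q) = not B = B
not ((Q or Q) iff not Q) or Q = B or B = B
B ∈ {T, B}.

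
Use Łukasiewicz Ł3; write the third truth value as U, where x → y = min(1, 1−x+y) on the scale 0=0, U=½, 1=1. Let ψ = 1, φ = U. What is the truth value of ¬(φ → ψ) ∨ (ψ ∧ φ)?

φ → ψ = U → 1 = 1
¬(φ → ψ) = ¬1 = 0
ψ ∧ φ = 1 ∧ U = U
¬(φ → ψ) ∨ (ψ ∧ φ) = 0 ∨ U = U

U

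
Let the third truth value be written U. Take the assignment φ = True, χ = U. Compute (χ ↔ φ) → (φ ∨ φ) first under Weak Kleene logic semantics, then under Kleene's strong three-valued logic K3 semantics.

In Weak Kleene logic: χ ↔ φ = U ↔ True = U
φ ∨ φ = True ∨ True = True
(χ ↔ φ) → (φ ∨ φ) = U → True = U  [any arg is the third value ⇒ result is the third value]
In Kleene's strong three-valued logic K3: χ ↔ φ = U ↔ True = U
φ ∨ φ = True ∨ True = True
(χ ↔ φ) → (φ ∨ φ) = U → True = True  [¬U ∨ True]
They differ because Weak Kleene logic and Kleene's strong three-valued logic K3 treat U differently under the binary connectives.

U; True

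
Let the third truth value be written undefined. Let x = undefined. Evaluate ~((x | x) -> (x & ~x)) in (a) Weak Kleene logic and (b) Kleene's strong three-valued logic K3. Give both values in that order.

In Weak Kleene logic: x | x = undefined | undefined = undefined
~x = ~undefined = undefined
x & ~x = undefined & undefined = undefined
(x | x) -> (x & ~x) = undefined -> undefined = undefined  [any arg is the third value ⇒ result is the third value]
~((x | x) -> (x & ~x)) = ~undefined = undefined
In Kleene's strong three-valued logic K3: x | x = undefined | undefined = undefined
~x = ~undefined = undefined
x & ~x = undefined & undefined = undefined
(x | x) -> (x & ~x) = undefined -> undefined = undefined  [~undefined | undefined]
~((x | x) -> (x & ~x)) = ~undefined = undefined

undefined; undefined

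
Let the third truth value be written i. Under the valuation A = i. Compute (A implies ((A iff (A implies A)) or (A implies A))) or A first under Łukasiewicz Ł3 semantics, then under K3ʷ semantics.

In Łukasiewicz Ł3: A implies A = i implies i = T  [min(1, 1−½+½)]
A iff (A implies A) = i iff T = i
A implies A = i implies i = T
(A iff (A implies A)) or (A implies A) = i or T = T
A implies ((A iff (A implies A)) or (A implies A)) = i implies T = T
(A implies ((A iff (A implies A)) or (A implies A))) or A = T or i = T
In K3ʷ: A implies A = i implies i = i
A iff (A implies A) = i iff i = i
A implies A = i implies i = i
(A iff (A implies A)) or (A implies A) = i or i = i
A implies ((A iff (A implies A)) or (A implies A)) = i implies i = i
(A implies ((A iff (A implies A)) or (A implies A))) or A = i or i = i
They differ because Łukasiewicz Ł3 and K3ʷ treat i differently under the binary connectives.

T; i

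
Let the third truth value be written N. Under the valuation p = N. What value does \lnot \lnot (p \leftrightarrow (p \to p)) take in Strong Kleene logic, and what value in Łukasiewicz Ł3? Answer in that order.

N; N

In Strong Kleene logic: p \to p = N \to N = N
p \leftrightarrow (p \to p) = N \leftrightarrow N = N
\lnot (p \leftrightarrow (p \to p)) = \lnot N = N
\lnot \lnot (p \leftrightarrow (p \to p)) = \lnot N = N
In Łukasiewicz Ł3: p \to p = N \to N = ⊤  [min(1, 1−½+½)]
p \leftrightarrow (p \to p) = N \leftrightarrow ⊤ = N
\lnot (p \leftrightarrow (p \to p)) = \lnot N = N
\lnot \lnot (p \leftrightarrow (p \to p)) = \lnot N = N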